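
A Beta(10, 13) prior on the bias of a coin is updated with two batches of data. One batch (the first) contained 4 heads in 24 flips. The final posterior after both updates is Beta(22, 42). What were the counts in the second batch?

Sequential conjugate updates are equivalent to a single update on the pooled data, so total successes = posterior α − prior α and total failures = posterior β − prior β.
Total across both batches: 22−10=12 heads, 42−13=29 tails.
Subtract the first batch: 12−4=8 heads and 29−20=9 tails.

8 heads and 9 tails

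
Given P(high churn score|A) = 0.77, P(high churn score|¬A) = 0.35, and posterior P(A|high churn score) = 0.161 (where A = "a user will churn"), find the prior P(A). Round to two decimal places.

P(A) = 0.08

In odds form, posterior odds = prior odds × likelihood ratio, so prior odds = posterior odds ÷ LR.
Posterior odds = 0.161/(1−0.161) = 0.1919. LR = 0.77/0.35 = 2.2000.
Prior odds = 0.1919/2.2000 = 0.0872, so P(A) = 0.0872/(1+0.0872) ≈ 0.08.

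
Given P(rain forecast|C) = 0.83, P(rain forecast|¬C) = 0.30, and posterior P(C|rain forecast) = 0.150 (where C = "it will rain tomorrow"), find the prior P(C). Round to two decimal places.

Bayes' rule in odds form gives O(C|E) = O(C)·[P(E|C)/P(E|¬C)], hence O(C) = O(C|E)/LR.
Posterior odds = 0.150/(1−0.150) = 0.1765. LR = 0.83/0.30 = 2.7667.
Prior odds = 0.1765/2.7667 = 0.0638, so P(C) = 0.0638/(1+0.0638) ≈ 0.06.

P(C) = 0.06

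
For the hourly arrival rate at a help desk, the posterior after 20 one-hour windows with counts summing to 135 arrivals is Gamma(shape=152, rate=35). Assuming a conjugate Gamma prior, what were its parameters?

Gamma–Poisson conjugacy: posterior shape = α + Σxᵢ, posterior rate = β + n.
So α = 152 − 135 = 17 and β = 35 − 20 = 15.

Gamma(shape=17, rate=15)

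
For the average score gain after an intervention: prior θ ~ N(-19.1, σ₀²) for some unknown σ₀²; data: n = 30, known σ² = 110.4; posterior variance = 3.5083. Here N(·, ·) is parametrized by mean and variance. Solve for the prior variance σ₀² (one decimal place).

σ₀² = 75.2

For the Normal–Normal model with known σ², precisions add: τ_n = τ₀ + n/σ².
So 1/σ₀² = 1/3.5083 − 30/110.4 = 0.285038 − 0.271739 = 0.013299.
Hence σ₀² = 1/0.013299 ≈ 75.2.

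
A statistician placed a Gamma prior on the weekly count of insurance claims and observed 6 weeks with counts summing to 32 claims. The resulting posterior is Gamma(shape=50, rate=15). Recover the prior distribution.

Gamma–Poisson conjugacy: posterior shape = α + Σxᵢ, posterior rate = β + n.
So α = 50 − 32 = 18 and β = 15 − 6 = 9.

Gamma(shape=18, rate=9)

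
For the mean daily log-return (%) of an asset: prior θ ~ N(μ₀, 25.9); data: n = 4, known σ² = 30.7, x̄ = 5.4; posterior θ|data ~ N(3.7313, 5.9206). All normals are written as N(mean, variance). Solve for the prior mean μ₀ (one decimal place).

μ₀ = -1.9

With known observation variance, the Normal–Normal posterior has precision τ_n = τ₀ + n/σ² and mean μ_n = (τ₀μ₀ + (n/σ²)x̄)/τ_n.
Here τ₀ = 1/25.9 = 0.038610 and τ_data = 4/30.7 = 0.130293, so τ_n = 0.168903.
Rearranging for μ₀: μ₀ = (μ_n·τ_n − τ_data·x̄)/τ₀ = (3.7313·0.168903 − 0.130293·5.4) / 0.038610 = -0.073354/0.038610 ≈ -1.9.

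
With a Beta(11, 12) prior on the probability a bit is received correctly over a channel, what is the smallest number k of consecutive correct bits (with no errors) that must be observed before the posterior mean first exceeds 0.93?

After k correct bits and 0 errors the posterior is Beta(11+k, 12), with mean (11+k)/(11+12+k).
Set (11+k)/(23+k) > 0.93 and solve: k > (0.93·23 − 11)/(1 − 0.93) = 148.429.
The smallest integer exceeding 148.429 is 149.

k = 149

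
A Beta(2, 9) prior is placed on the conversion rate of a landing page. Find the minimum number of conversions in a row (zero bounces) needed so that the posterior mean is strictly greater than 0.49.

After k conversions and 0 bounces the posterior is Beta(2+k, 9), with mean (2+k)/(2+9+k).
Set (2+k)/(11+k) > 0.49 and solve: k > (0.49·11 − 2)/(1 − 0.49) = 6.647.
The smallest integer exceeding 6.647 is 7, and checking k=7: (9)/(18) = 0.5000 > 0.49.

k = 7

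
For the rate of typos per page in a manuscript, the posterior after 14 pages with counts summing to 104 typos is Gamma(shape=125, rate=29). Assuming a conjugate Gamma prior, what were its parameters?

Gamma(shape=21, rate=15)

Gamma–Poisson conjugacy: posterior shape = α + Σxᵢ, posterior rate = β + n.
So α = 125 − 104 = 21 and β = 29 − 14 = 15.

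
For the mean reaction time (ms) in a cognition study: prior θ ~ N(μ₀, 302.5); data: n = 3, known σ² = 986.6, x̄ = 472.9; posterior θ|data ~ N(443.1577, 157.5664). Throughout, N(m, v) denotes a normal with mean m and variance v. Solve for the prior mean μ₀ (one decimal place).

With known observation variance, the Normal–Normal posterior has precision τ_n = τ₀ + n/σ² and mean μ_n = (τ₀μ₀ + (n/σ²)x̄)/τ_n.
Here τ₀ = 1/302.5 = 0.003306 and τ_data = 3/986.6 = 0.003041, so τ_n = 0.006347.
Rearranging for μ₀: μ₀ = (μ_n·τ_n − τ_data·x̄)/τ₀ = (443.1577·0.006347 − 0.003041·472.9) / 0.003306 = 1.374633/0.003306 ≈ 415.8.

μ₀ = 415.8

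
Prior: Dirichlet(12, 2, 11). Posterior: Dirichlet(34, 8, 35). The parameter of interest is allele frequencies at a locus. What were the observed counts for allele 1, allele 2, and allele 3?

counts (22, 6, 24)

For a Dirichlet(α) prior with multinomial counts c, the posterior is Dirichlet(α + c) componentwise.
Counts are posterior − prior componentwise: 34−12=22, 8−2=6, 35−11=24.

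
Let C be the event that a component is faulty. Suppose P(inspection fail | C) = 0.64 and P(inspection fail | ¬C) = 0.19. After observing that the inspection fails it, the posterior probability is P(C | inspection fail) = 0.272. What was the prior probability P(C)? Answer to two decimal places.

In odds form, posterior odds = prior odds × likelihood ratio, so prior odds = posterior odds ÷ LR.
Posterior odds = 0.272/(1−0.272) = 0.3736. LR = 0.64/0.19 = 3.3684.
Prior odds = 0.3736/3.3684 = 0.1109, so P(C) = 0.1109/(1+0.1109) ≈ 0.10.

P(C) = 0.10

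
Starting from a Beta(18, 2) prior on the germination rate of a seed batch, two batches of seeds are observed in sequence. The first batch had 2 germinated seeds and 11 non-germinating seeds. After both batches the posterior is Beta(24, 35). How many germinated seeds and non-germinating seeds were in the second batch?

4 germinated seeds and 22 non-germinating seeds

Sequential conjugate updates are equivalent to a single update on the pooled data, so total successes = posterior α − prior α and total failures = posterior β − prior β.
Total across both batches: 24−18=6 germinated seeds, 35−2=33 non-germinating seeds.
Subtract the first batch: 6−2=4 germinated seeds and 33−11=22 non-germinating seeds.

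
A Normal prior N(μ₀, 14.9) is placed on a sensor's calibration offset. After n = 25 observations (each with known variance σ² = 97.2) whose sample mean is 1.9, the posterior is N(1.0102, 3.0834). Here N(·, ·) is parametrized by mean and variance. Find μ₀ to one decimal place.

With known observation variance, the Normal–Normal posterior has precision τ_n = τ₀ + n/σ² and mean μ_n = (τ₀μ₀ + (n/σ²)x̄)/τ_n.
Here τ₀ = 1/14.9 = 0.067114 and τ_data = 25/97.2 = 0.257202, so τ_n = 0.324316.
Rearranging for μ₀: μ₀ = (μ_n·τ_n − τ_data·x̄)/τ₀ = (1.0102·0.324316 − 0.257202·1.9) / 0.067114 = -0.161060/0.067114 ≈ -2.4.

μ₀ = -2.4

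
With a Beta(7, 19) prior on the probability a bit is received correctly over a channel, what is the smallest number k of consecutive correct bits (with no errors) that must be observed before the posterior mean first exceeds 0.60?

k = 22

After k correct bits and 0 errors the posterior is Beta(7+k, 19), with mean (7+k)/(7+19+k).
Set (7+k)/(26+k) > 0.60 and solve: k > (0.60·26 − 7)/(1 − 0.60) = 21.500.
The smallest integer exceeding 21.500 is 22.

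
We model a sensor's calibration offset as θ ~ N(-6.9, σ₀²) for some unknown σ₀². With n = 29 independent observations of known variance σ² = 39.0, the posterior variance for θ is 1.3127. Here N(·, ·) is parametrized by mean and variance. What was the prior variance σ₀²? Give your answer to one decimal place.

σ₀² = 54.9

Posterior precision equals prior precision plus data precision: 1/σ_n² = 1/σ₀² + n/σ².
So 1/σ₀² = 1/1.3127 − 29/39.0 = 0.761789 − 0.743590 = 0.018199.
Hence σ₀² = 1/0.018199 ≈ 54.9.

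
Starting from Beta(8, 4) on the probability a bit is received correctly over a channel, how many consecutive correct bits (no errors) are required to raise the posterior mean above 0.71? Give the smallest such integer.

After k correct bits and 0 errors the posterior is Beta(8+k, 4), with mean (8+k)/(8+4+k).
Set (8+k)/(12+k) > 0.71 and solve: k > (0.71·12 − 8)/(1 − 0.71) = 1.793.
The smallest integer exceeding 1.793 is 2.

k = 2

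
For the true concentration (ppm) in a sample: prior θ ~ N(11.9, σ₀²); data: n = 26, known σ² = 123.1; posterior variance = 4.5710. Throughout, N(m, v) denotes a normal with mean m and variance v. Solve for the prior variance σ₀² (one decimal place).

Posterior precision equals prior precision plus data precision: 1/σ_n² = 1/σ₀² + n/σ².
So 1/σ₀² = 1/4.5710 − 26/123.1 = 0.218771 − 0.211210 = 0.007561.
Hence σ₀² = 1/0.007561 ≈ 132.3.

σ₀² = 132.3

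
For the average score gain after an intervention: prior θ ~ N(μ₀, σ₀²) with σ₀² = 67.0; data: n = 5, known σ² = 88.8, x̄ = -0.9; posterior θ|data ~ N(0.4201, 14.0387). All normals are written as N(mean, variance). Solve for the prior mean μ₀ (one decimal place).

μ₀ = 5.4

With known observation variance, the Normal–Normal posterior has precision τ_n = τ₀ + n/σ² and mean μ_n = (τ₀μ₀ + (n/σ²)x̄)/τ_n.
Here τ₀ = 1/67.0 = 0.014925 and τ_data = 5/88.8 = 0.056306, so τ_n = 0.071231.
Rearranging for μ₀: μ₀ = (μ_n·τ_n − τ_data·x̄)/τ₀ = (0.4201·0.071231 − 0.056306·-0.9) / 0.014925 = 0.080600/0.014925 ≈ 5.4.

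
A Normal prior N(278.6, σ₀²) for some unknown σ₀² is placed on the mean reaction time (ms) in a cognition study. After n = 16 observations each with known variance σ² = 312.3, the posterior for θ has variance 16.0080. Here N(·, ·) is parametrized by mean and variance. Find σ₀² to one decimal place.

For the Normal–Normal model with known σ², precisions add: τ_n = τ₀ + n/σ².
So 1/σ₀² = 1/16.0080 − 16/312.3 = 0.062469 − 0.051233 = 0.011236.
Hence σ₀² = 1/0.011236 ≈ 89.0.

σ₀² = 89.0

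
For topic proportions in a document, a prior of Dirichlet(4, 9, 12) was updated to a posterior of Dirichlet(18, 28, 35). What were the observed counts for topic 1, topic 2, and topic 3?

counts (14, 19, 23)

For a Dirichlet(α) prior with multinomial counts c, the posterior is Dirichlet(α + c) componentwise.
Counts are posterior − prior componentwise: 18−4=14, 28−9=19, 35−12=23.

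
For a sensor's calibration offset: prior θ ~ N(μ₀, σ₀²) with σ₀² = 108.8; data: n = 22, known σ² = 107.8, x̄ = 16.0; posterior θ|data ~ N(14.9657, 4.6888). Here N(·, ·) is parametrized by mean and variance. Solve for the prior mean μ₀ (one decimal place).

μ₀ = -8.0

The posterior mean is a precision-weighted average: μ_n = (τ₀μ₀ + τ_data·x̄)/(τ₀+τ_data), with τ₀=1/σ₀² and τ_data=n/σ².
Here τ₀ = 1/108.8 = 0.009191 and τ_data = 22/107.8 = 0.204082, so τ_n = 0.213273.
Rearranging for μ₀: μ₀ = (μ_n·τ_n − τ_data·x̄)/τ₀ = (14.9657·0.213273 − 0.204082·16.0) / 0.009191 = -0.073532/0.009191 ≈ -8.0.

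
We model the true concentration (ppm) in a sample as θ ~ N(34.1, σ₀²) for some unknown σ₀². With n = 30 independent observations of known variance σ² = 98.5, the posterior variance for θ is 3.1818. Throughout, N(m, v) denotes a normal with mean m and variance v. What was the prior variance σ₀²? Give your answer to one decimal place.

For the Normal–Normal model with known σ², precisions add: τ_n = τ₀ + n/σ².
So 1/σ₀² = 1/3.1818 − 30/98.5 = 0.314288 − 0.304569 = 0.009719.
Hence σ₀² = 1/0.009719 ≈ 102.9.

σ₀² = 102.9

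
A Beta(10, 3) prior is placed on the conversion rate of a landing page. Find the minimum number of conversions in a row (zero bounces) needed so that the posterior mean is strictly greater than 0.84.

After k conversions and 0 bounces the posterior is Beta(10+k, 3), with mean (10+k)/(10+3+k).
Set (10+k)/(13+k) > 0.84 and solve: k > (0.84·13 − 10)/(1 − 0.84) = 5.750.
The smallest integer exceeding 5.750 is 6, and checking k=6: (16)/(19) = 0.8421 > 0.84.

k = 6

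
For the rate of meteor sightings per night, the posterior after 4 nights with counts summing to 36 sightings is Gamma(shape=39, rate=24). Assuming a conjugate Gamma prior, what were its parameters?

Gamma(shape=3, rate=20)

A Gamma(α, β) prior (rate parametrization) on a Poisson rate with n observations summing to S gives posterior Gamma(α+S, β+n).
So α = 39 − 36 = 3 and β = 24 − 4 = 20.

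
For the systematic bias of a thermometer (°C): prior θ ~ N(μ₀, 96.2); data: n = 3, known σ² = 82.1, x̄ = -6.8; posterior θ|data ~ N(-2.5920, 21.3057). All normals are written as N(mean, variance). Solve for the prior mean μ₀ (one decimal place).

With known observation variance, the Normal–Normal posterior has precision τ_n = τ₀ + n/σ² and mean μ_n = (τ₀μ₀ + (n/σ²)x̄)/τ_n.
Here τ₀ = 1/96.2 = 0.010395 and τ_data = 3/82.1 = 0.036541, so τ_n = 0.046936.
Rearranging for μ₀: μ₀ = (μ_n·τ_n − τ_data·x̄)/τ₀ = (-2.5920·0.046936 − 0.036541·-6.8) / 0.010395 = 0.126821/0.010395 ≈ 12.2.

μ₀ = 12.2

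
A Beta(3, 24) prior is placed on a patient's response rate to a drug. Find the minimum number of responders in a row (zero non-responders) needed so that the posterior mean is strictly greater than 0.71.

After k responders and 0 non-responders the posterior is Beta(3+k, 24), with mean (3+k)/(3+24+k).
Set (3+k)/(27+k) > 0.71 and solve: k > (0.71·27 − 3)/(1 − 0.71) = 55.759.
The smallest integer exceeding 55.759 is 56, and checking k=56: (59)/(83) = 0.7108 > 0.71.

k = 56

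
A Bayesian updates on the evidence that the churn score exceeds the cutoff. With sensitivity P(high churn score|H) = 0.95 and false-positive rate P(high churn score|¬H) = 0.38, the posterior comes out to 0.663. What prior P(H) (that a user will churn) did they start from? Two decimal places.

In odds form, posterior odds = prior odds × likelihood ratio, so prior odds = posterior odds ÷ LR.
Posterior odds = 0.663/(1−0.663) = 1.9674. LR = 0.95/0.38 = 2.5000.
Prior odds = 1.9674/2.5000 = 0.7870, so P(H) = 0.7870/(1+0.7870) ≈ 0.44.

P(H) = 0.44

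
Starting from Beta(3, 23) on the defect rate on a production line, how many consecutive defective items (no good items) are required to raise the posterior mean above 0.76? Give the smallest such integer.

k = 70

After k defective items and 0 good items the posterior is Beta(3+k, 23), with mean (3+k)/(3+23+k).
Set (3+k)/(26+k) > 0.76 and solve: k > (0.76·26 − 3)/(1 − 0.76) = 69.833.
The smallest integer exceeding 69.833 is 70, and checking k=70: (73)/(96) = 0.7604 > 0.76.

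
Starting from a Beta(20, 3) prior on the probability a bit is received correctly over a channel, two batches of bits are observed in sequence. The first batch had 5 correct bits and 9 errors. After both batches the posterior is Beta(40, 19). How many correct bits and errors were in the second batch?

Because Beta–binomial updating is additive in the counts, the combined data contributed (α_post−α_prior, β_post−β_prior) successes and failures.
Total across both batches: 40−20=20 correct bits, 19−3=16 errors.
Subtract the first batch: 20−5=15 correct bits and 16−9=7 errors.

15 correct bits and 7 errors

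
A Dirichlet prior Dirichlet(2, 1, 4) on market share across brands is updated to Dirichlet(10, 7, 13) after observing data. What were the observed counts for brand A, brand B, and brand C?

For a Dirichlet(α) prior with multinomial counts c, the posterior is Dirichlet(α + c) componentwise.
Counts are posterior − prior componentwise: 10−2=8, 7−1=6, 13−4=9.

counts (8, 6, 9)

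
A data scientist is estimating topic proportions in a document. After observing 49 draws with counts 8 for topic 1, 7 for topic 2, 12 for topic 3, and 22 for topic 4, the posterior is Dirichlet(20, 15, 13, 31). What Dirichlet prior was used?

Dirichlet(12, 8, 1, 9)

For a Dirichlet(α) prior with multinomial counts c, the posterior is Dirichlet(α + c) componentwise.
Subtract each count from the matching posterior parameter: 20−8=12, 15−7=8, 13−12=1, 31−22=9.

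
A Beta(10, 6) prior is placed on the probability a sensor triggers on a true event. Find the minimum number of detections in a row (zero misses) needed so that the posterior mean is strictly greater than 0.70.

k = 5

After k detections and 0 misses the posterior is Beta(10+k, 6), with mean (10+k)/(10+6+k).
Set (10+k)/(16+k) > 0.70 and solve: k > (0.70·16 − 10)/(1 − 0.70) = 4.000.
The smallest integer exceeding 4.000 is 5.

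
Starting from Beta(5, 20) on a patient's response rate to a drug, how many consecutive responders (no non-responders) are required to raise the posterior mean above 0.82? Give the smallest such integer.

k = 87

After k responders and 0 non-responders the posterior is Beta(5+k, 20), with mean (5+k)/(5+20+k).
Set (5+k)/(25+k) > 0.82 and solve: k > (0.82·25 − 5)/(1 − 0.82) = 86.111.
The smallest integer exceeding 86.111 is 87, and checking k=87: (92)/(112) = 0.8214 > 0.82.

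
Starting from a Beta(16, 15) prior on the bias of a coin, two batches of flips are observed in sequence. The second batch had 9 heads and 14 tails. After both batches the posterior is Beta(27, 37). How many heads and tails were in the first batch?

Sequential conjugate updates are equivalent to a single update on the pooled data, so total successes = posterior α − prior α and total failures = posterior β − prior β.
Total across both batches: 27−16=11 heads, 37−15=22 tails.
Subtract the second batch: 11−9=2 heads and 22−14=8 tails.

2 heads and 8 tails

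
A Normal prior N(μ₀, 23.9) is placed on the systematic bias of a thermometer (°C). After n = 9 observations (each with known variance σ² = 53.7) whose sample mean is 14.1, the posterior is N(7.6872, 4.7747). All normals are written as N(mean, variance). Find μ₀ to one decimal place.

The posterior mean is a precision-weighted average: μ_n = (τ₀μ₀ + τ_data·x̄)/(τ₀+τ_data), with τ₀=1/σ₀² and τ_data=n/σ².
Here τ₀ = 1/23.9 = 0.041841 and τ_data = 9/53.7 = 0.167598, so τ_n = 0.209439.
Rearranging for μ₀: μ₀ = (μ_n·τ_n − τ_data·x̄)/τ₀ = (7.6872·0.209439 − 0.167598·14.1) / 0.041841 = -0.753132/0.041841 ≈ -18.0.

μ₀ = -18.0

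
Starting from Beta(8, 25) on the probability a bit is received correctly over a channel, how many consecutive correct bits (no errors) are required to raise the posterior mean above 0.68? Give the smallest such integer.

After k correct bits and 0 errors the posterior is Beta(8+k, 25), with mean (8+k)/(8+25+k).
Set (8+k)/(33+k) > 0.68 and solve: k > (0.68·33 − 8)/(1 − 0.68) = 45.125.
The smallest integer exceeding 45.125 is 46.

k = 46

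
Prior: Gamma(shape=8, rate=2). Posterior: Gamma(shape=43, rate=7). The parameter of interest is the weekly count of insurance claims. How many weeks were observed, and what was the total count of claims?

Gamma–Poisson conjugacy: posterior shape = α + Σxᵢ, posterior rate = β + n.
Matching: Σxᵢ = 43 − 8 = 35 and n = 7 − 2 = 5.

n = 5 weeks with total 35 claims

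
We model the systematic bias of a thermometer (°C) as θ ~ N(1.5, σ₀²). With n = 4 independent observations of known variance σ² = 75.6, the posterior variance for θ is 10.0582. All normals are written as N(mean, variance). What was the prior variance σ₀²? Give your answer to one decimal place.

σ₀² = 21.5

For the Normal–Normal model with known σ², precisions add: τ_n = τ₀ + n/σ².
So 1/σ₀² = 1/10.0582 − 4/75.6 = 0.099421 − 0.052910 = 0.046511.
Hence σ₀² = 1/0.046511 ≈ 21.5.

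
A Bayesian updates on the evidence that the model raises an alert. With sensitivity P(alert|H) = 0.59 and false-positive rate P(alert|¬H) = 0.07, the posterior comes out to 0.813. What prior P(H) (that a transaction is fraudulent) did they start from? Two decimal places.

P(H) = 0.34

In odds form, posterior odds = prior odds × likelihood ratio, so prior odds = posterior odds ÷ LR.
Posterior odds = 0.813/(1−0.813) = 4.3476. LR = 0.59/0.07 = 8.4286.
Prior odds = 4.3476/8.4286 = 0.5158, so P(H) = 0.5158/(1+0.5158) ≈ 0.34.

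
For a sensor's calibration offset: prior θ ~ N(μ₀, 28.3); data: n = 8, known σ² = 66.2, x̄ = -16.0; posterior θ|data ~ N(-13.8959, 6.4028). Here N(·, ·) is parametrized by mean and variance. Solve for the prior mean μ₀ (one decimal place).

With known observation variance, the Normal–Normal posterior has precision τ_n = τ₀ + n/σ² and mean μ_n = (τ₀μ₀ + (n/σ²)x̄)/τ_n.
Here τ₀ = 1/28.3 = 0.035336 and τ_data = 8/66.2 = 0.120846, so τ_n = 0.156182.
Rearranging for μ₀: μ₀ = (μ_n·τ_n − τ_data·x̄)/τ₀ = (-13.8959·0.156182 − 0.120846·-16.0) / 0.035336 = -0.236753/0.035336 ≈ -6.7.

μ₀ = -6.7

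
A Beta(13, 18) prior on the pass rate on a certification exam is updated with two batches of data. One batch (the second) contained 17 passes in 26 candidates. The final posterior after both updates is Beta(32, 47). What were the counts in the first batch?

2 passes and 20 failures

Sequential conjugate updates are equivalent to a single update on the pooled data, so total successes = posterior α − prior α and total failures = posterior β − prior β.
Total across both batches: 32−13=19 passes, 47−18=29 failures.
Subtract the second batch: 19−17=2 passes and 29−9=20 failures.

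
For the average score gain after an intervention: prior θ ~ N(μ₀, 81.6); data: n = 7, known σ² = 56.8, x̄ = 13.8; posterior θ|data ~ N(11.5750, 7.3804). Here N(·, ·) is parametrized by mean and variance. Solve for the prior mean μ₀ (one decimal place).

With known observation variance, the Normal–Normal posterior has precision τ_n = τ₀ + n/σ² and mean μ_n = (τ₀μ₀ + (n/σ²)x̄)/τ_n.
Here τ₀ = 1/81.6 = 0.012255 and τ_data = 7/56.8 = 0.123239, so τ_n = 0.135494.
Rearranging for μ₀: μ₀ = (μ_n·τ_n − τ_data·x̄)/τ₀ = (11.5750·0.135494 − 0.123239·13.8) / 0.012255 = -0.132355/0.012255 ≈ -10.8.

μ₀ = -10.8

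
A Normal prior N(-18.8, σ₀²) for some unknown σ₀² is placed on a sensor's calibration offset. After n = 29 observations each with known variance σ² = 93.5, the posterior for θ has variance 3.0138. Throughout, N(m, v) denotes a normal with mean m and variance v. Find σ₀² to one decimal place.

Posterior precision equals prior precision plus data precision: 1/σ_n² = 1/σ₀² + n/σ².
So 1/σ₀² = 1/3.0138 − 29/93.5 = 0.331807 − 0.310160 = 0.021647.
Hence σ₀² = 1/0.021647 ≈ 46.2.

σ₀² = 46.2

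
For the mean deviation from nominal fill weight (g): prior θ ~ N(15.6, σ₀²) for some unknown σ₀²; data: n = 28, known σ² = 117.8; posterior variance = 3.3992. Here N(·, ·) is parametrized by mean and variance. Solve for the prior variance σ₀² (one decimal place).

σ₀² = 17.7

For the Normal–Normal model with known σ², precisions add: τ_n = τ₀ + n/σ².
So 1/σ₀² = 1/3.3992 − 28/117.8 = 0.294187 − 0.237691 = 0.056496.
Hence σ₀² = 1/0.056496 ≈ 17.7.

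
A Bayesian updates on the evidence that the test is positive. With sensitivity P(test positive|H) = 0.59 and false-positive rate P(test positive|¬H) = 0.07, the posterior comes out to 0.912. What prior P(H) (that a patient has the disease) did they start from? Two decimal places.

P(H) = 0.55

In odds form, posterior odds = prior odds × likelihood ratio, so prior odds = posterior odds ÷ LR.
Posterior odds = 0.912/(1−0.912) = 10.3636. LR = 0.59/0.07 = 8.4286.
Prior odds = 10.3636/8.4286 = 1.2296, so P(H) = 1.2296/(1+1.2296) ≈ 0.55.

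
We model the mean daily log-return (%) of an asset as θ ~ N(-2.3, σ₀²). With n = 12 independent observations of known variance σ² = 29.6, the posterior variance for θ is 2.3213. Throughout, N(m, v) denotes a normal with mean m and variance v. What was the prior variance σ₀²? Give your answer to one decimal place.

Posterior precision equals prior precision plus data precision: 1/σ_n² = 1/σ₀² + n/σ².
So 1/σ₀² = 1/2.3213 − 12/29.6 = 0.430793 − 0.405405 = 0.025388.
Hence σ₀² = 1/0.025388 ≈ 39.4.

σ₀² = 39.4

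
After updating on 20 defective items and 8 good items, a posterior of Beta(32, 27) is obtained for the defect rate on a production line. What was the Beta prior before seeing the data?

Beta(12, 19)

Under Beta–binomial conjugacy the posterior parameters are (a+s, b+f).
Subtract the data counts: 32−20=12, 27−8=19.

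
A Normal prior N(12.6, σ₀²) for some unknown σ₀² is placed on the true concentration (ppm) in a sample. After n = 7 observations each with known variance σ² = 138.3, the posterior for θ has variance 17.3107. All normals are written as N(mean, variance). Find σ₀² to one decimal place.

σ₀² = 139.8

For the Normal–Normal model with known σ², precisions add: τ_n = τ₀ + n/σ².
So 1/σ₀² = 1/17.3107 − 7/138.3 = 0.057768 − 0.050615 = 0.007153.
Hence σ₀² = 1/0.007153 ≈ 139.8.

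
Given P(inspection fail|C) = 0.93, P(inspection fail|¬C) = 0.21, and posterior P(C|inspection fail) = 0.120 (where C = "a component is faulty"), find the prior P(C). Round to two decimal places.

Bayes' rule in odds form gives O(C|E) = O(C)·[P(E|C)/P(E|¬C)], hence O(C) = O(C|E)/LR.
Posterior odds = 0.120/(1−0.120) = 0.1364. LR = 0.93/0.21 = 4.4286.
Prior odds = 0.1364/4.4286 = 0.0308, so P(C) = 0.0308/(1+0.0308) ≈ 0.03.

P(C) = 0.03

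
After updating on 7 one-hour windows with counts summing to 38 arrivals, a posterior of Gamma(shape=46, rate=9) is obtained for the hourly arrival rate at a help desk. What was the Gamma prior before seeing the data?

Gamma(shape=8, rate=2)

Gamma–Poisson conjugacy: posterior shape = α + Σxᵢ, posterior rate = β + n.
So α = 46 − 38 = 8 and β = 9 − 7 = 2.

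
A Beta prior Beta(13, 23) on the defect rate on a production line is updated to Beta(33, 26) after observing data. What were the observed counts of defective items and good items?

Beta is conjugate to the binomial likelihood: posterior = Beta(α+s, β+f).
Match parameters: s=33−13=20, f=26−23=3.

20 defective items and 3 good items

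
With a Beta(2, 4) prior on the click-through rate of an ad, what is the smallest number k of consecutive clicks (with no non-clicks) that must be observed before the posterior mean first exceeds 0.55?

After k clicks and 0 non-clicks the posterior is Beta(2+k, 4), with mean (2+k)/(2+4+k).
Set (2+k)/(6+k) > 0.55 and solve: k > (0.55·6 − 2)/(1 − 0.55) = 2.889.
The smallest integer exceeding 2.889 is 3, and checking k=3: (5)/(9) = 0.5556 > 0.55.

k = 3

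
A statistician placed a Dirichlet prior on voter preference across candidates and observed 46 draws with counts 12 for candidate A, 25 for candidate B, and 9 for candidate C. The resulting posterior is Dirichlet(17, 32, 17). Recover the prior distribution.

Dirichlet(5, 7, 8)

For a Dirichlet(α) prior with multinomial counts c, the posterior is Dirichlet(α + c) componentwise.
Subtract each count from the matching posterior parameter: 17−12=5, 32−25=7, 17−9=8.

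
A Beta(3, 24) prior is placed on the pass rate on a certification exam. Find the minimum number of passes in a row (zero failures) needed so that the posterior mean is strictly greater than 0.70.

After k passes and 0 failures the posterior is Beta(3+k, 24), with mean (3+k)/(3+24+k).
Set (3+k)/(27+k) > 0.70 and solve: k > (0.70·27 − 3)/(1 − 0.70) = 53.000.
The smallest integer exceeding 53.000 is 54.

k = 54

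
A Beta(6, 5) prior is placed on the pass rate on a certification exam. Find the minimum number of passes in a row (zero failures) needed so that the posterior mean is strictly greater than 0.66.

k = 4

After k passes and 0 failures the posterior is Beta(6+k, 5), with mean (6+k)/(6+5+k).
Set (6+k)/(11+k) > 0.66 and solve: k > (0.66·11 − 6)/(1 − 0.66) = 3.706.
The smallest integer exceeding 3.706 is 4.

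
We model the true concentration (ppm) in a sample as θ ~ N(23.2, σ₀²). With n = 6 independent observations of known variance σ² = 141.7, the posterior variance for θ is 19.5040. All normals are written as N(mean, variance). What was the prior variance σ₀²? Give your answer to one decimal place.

σ₀² = 112.0

Posterior precision equals prior precision plus data precision: 1/σ_n² = 1/σ₀² + n/σ².
So 1/σ₀² = 1/19.5040 − 6/141.7 = 0.051272 − 0.042343 = 0.008929.
Hence σ₀² = 1/0.008929 ≈ 112.0.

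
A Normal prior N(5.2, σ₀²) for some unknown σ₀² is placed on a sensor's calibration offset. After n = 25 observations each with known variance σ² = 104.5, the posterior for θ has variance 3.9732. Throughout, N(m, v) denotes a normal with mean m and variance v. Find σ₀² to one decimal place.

σ₀² = 80.3

For the Normal–Normal model with known σ², precisions add: τ_n = τ₀ + n/σ².
So 1/σ₀² = 1/3.9732 − 25/104.5 = 0.251686 − 0.239234 = 0.012452.
Hence σ₀² = 1/0.012452 ≈ 80.3.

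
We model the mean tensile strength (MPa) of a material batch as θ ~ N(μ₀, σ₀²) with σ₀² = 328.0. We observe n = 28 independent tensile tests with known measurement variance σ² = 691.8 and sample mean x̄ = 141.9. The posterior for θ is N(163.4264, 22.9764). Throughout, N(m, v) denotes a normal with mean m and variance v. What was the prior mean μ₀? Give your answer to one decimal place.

With known observation variance, the Normal–Normal posterior has precision τ_n = τ₀ + n/σ² and mean μ_n = (τ₀μ₀ + (n/σ²)x̄)/τ_n.
Here τ₀ = 1/328.0 = 0.003049 and τ_data = 28/691.8 = 0.040474, so τ_n = 0.043523.
Rearranging for μ₀: μ₀ = (μ_n·τ_n − τ_data·x̄)/τ₀ = (163.4264·0.043523 − 0.040474·141.9) / 0.003049 = 1.369547/0.003049 ≈ 449.2.

μ₀ = 449.2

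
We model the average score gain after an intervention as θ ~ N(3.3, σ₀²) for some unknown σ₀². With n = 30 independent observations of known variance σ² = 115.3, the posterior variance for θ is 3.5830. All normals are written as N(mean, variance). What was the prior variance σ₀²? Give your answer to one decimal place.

Posterior precision equals prior precision plus data precision: 1/σ_n² = 1/σ₀² + n/σ².
So 1/σ₀² = 1/3.5830 − 30/115.3 = 0.279096 − 0.260191 = 0.018905.
Hence σ₀² = 1/0.018905 ≈ 52.9.

σ₀² = 52.9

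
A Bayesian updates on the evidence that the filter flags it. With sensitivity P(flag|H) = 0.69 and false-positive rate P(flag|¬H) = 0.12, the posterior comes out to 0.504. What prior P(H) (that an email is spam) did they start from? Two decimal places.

P(H) = 0.15

Bayes' rule in odds form gives O(H|E) = O(H)·[P(E|H)/P(E|¬H)], hence O(H) = O(H|E)/LR.
Posterior odds = 0.504/(1−0.504) = 1.0161. LR = 0.69/0.12 = 5.7500.
Prior odds = 1.0161/5.7500 = 0.1767, so P(H) = 0.1767/(1+0.1767) ≈ 0.15.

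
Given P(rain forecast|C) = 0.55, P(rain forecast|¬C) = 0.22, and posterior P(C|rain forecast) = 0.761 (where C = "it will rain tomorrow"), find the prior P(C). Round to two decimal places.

P(C) = 0.56

In odds form, posterior odds = prior odds × likelihood ratio, so prior odds = posterior odds ÷ LR.
Posterior odds = 0.761/(1−0.761) = 3.1841. LR = 0.55/0.22 = 2.5000.
Prior odds = 3.1841/2.5000 = 1.2736, so P(C) = 1.2736/(1+1.2736) ≈ 0.56.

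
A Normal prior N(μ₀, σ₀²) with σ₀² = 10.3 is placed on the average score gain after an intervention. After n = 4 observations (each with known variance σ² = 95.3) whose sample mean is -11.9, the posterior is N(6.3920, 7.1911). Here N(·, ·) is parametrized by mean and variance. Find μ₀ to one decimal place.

μ₀ = 14.3

With known observation variance, the Normal–Normal posterior has precision τ_n = τ₀ + n/σ² and mean μ_n = (τ₀μ₀ + (n/σ²)x̄)/τ_n.
Here τ₀ = 1/10.3 = 0.097087 and τ_data = 4/95.3 = 0.041973, so τ_n = 0.139060.
Rearranging for μ₀: μ₀ = (μ_n·τ_n − τ_data·x̄)/τ₀ = (6.3920·0.139060 − 0.041973·-11.9) / 0.097087 = 1.388350/0.097087 ≈ 14.3.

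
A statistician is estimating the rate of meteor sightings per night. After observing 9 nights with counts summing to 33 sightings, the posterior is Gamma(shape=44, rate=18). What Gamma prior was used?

Gamma(shape=11, rate=9)

A Gamma(α, β) prior (rate parametrization) on a Poisson rate with n observations summing to S gives posterior Gamma(α+S, β+n).
So α = 44 − 33 = 11 and β = 18 − 9 = 9.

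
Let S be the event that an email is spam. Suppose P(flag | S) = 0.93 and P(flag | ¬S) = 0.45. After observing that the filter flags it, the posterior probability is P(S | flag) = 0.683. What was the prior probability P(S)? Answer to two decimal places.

P(S) = 0.51

Bayes' rule in odds form gives O(S|E) = O(S)·[P(E|S)/P(E|¬S)], hence O(S) = O(S|E)/LR.
Posterior odds = 0.683/(1−0.683) = 2.1546. LR = 0.93/0.45 = 2.0667.
Prior odds = 2.1546/2.0667 = 1.0425, so P(S) = 1.0425/(1+1.0425) ≈ 0.51.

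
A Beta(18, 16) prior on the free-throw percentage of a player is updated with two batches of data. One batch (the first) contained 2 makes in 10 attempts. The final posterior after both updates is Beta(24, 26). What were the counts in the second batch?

Because Beta–binomial updating is additive in the counts, the combined data contributed (α_post−α_prior, β_post−β_prior) successes and failures.
Total across both batches: 24−18=6 makes, 26−16=10 misses.
Subtract the first batch: 6−2=4 makes and 10−8=2 misses.

4 makes and 2 misses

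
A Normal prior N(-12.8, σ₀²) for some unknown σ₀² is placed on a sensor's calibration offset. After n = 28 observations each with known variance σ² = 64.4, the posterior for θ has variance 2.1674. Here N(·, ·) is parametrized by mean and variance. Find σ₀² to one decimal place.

Posterior precision equals prior precision plus data precision: 1/σ_n² = 1/σ₀² + n/σ².
So 1/σ₀² = 1/2.1674 − 28/64.4 = 0.461382 − 0.434783 = 0.026599.
Hence σ₀² = 1/0.026599 ≈ 37.6.

σ₀² = 37.6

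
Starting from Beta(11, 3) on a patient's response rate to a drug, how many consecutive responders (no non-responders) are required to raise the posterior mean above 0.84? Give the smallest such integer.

After k responders and 0 non-responders the posterior is Beta(11+k, 3), with mean (11+k)/(11+3+k).
Set (11+k)/(14+k) > 0.84 and solve: k > (0.84·14 − 11)/(1 − 0.84) = 4.750.
The smallest integer exceeding 4.750 is 5.

k = 5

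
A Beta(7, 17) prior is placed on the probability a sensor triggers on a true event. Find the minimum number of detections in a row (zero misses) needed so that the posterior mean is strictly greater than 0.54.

k = 13

After k detections and 0 misses the posterior is Beta(7+k, 17), with mean (7+k)/(7+17+k).
Set (7+k)/(24+k) > 0.54 and solve: k > (0.54·24 − 7)/(1 − 0.54) = 12.957.
The smallest integer exceeding 12.957 is 13.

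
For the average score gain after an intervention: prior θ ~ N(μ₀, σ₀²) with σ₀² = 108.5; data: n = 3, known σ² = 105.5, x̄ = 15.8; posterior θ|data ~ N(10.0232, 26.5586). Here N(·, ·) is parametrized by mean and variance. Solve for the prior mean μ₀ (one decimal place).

μ₀ = -7.8

With known observation variance, the Normal–Normal posterior has precision τ_n = τ₀ + n/σ² and mean μ_n = (τ₀μ₀ + (n/σ²)x̄)/τ_n.
Here τ₀ = 1/108.5 = 0.009217 and τ_data = 3/105.5 = 0.028436, so τ_n = 0.037653.
Rearranging for μ₀: μ₀ = (μ_n·τ_n − τ_data·x̄)/τ₀ = (10.0232·0.037653 − 0.028436·15.8) / 0.009217 = -0.071885/0.009217 ≈ -7.8.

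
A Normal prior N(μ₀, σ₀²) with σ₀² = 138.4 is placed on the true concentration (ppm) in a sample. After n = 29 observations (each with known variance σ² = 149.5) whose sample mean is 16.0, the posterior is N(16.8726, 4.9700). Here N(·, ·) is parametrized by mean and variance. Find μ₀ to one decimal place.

The posterior mean is a precision-weighted average: μ_n = (τ₀μ₀ + τ_data·x̄)/(τ₀+τ_data), with τ₀=1/σ₀² and τ_data=n/σ².
Here τ₀ = 1/138.4 = 0.007225 and τ_data = 29/149.5 = 0.193980, so τ_n = 0.201205.
Rearranging for μ₀: μ₀ = (μ_n·τ_n − τ_data·x̄)/τ₀ = (16.8726·0.201205 − 0.193980·16.0) / 0.007225 = 0.291171/0.007225 ≈ 40.3.

μ₀ = 40.3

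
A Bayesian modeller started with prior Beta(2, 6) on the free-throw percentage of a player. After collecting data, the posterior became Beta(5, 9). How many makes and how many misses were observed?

3 makes and 3 misses

Beta is conjugate to the binomial likelihood: posterior = Beta(α+s, β+f).
So s = 5 − 2 = 3 and f = 9 − 6 = 3.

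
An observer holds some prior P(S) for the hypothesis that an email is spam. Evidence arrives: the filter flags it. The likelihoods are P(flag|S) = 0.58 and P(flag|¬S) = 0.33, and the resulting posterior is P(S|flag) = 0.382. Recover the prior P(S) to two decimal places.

In odds form, posterior odds = prior odds × likelihood ratio, so prior odds = posterior odds ÷ LR.
Posterior odds = 0.382/(1−0.382) = 0.6181. LR = 0.58/0.33 = 1.7576.
Prior odds = 0.6181/1.7576 = 0.3517, so P(S) = 0.3517/(1+0.3517) ≈ 0.26.

P(S) = 0.26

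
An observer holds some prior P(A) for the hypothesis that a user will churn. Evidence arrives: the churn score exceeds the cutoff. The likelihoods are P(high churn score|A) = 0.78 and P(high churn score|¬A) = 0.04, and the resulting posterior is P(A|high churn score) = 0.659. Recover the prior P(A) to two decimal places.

P(A) = 0.09

Bayes' rule in odds form gives O(A|E) = O(A)·[P(E|A)/P(E|¬A)], hence O(A) = O(A|E)/LR.
Posterior odds = 0.659/(1−0.659) = 1.9326. LR = 0.78/0.04 = 19.5000.
Prior odds = 1.9326/19.5000 = 0.0991, so P(A) = 0.0991/(1+0.0991) ≈ 0.09.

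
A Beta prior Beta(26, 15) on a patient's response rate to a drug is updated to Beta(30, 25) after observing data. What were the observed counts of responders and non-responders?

4 responders and 10 non-responders

Beta is conjugate to the binomial likelihood: posterior = Beta(α+s, β+f).
Match parameters: s=30−26=4, f=25−15=10.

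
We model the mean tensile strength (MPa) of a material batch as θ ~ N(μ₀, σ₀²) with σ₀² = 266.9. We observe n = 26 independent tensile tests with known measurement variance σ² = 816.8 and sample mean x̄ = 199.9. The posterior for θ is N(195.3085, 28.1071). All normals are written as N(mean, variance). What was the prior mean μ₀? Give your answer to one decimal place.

μ₀ = 156.3

With known observation variance, the Normal–Normal posterior has precision τ_n = τ₀ + n/σ² and mean μ_n = (τ₀μ₀ + (n/σ²)x̄)/τ_n.
Here τ₀ = 1/266.9 = 0.003747 and τ_data = 26/816.8 = 0.031832, so τ_n = 0.035579.
Rearranging for μ₀: μ₀ = (μ_n·τ_n − τ_data·x̄)/τ₀ = (195.3085·0.035579 − 0.031832·199.9) / 0.003747 = 0.585664/0.003747 ≈ 156.3.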